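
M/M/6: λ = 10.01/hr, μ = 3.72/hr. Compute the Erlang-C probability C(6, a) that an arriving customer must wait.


a = λ/μ = 2.6909; ρ = a/6 = 0.4485
P₀ = 0.067228 (from M/M/c formula)
C(c,a) = [a^c/(c!(1−ρ))]·P₀ = [379.61803/(720·0.5515)]·0.067228
= 0.95598·0.067228 = 0.064269

Final: 0.064269


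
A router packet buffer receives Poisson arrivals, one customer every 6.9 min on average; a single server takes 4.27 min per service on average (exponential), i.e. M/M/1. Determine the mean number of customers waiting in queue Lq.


λ = 60/6.9 = 8.6957 /hr
μ = 60/4.27 = 14.0515 /hr
ρ = λ/μ = 8.6957/14.0515 = 0.6188
Lq = ρ²/(1−ρ) = 0.3830/0.3812 = 1.0047

Final: 1.0047


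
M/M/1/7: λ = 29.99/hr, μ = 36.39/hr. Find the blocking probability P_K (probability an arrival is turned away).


ρ = λ/μ = 29.99/36.39 = 0.8241
P_K = (1−ρ)ρ^K/(1−ρ^(K+1)) = (0.1759·0.258203)/(1 − 0.212792)
= 0.045411/0.787208 = 0.057686

Final: 0.057686


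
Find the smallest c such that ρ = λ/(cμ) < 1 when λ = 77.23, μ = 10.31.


Stability requires cμ > λ ⇔ c > λ/μ.
λ/μ = 77.23/10.31 = 7.4908
Minimum integer c = ⌊7.4908⌋ + 1 = 8
Check: 8·10.31 = 82.48 > 77.23, while 7·10.31 = 72.17 ≤ 77.23

Final: 8 servers


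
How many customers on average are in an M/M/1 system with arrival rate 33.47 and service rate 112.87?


ρ = λ/μ = 33.47/112.87 = 0.2965
L = ρ/(1−ρ) = 0.2965/(1 − 0.2965) = 0.2965/0.7035 = 0.4215

Final: 0.4215


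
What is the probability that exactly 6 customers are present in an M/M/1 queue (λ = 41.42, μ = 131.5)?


ρ = 41.42/131.5 = 0.3150
P_n = (1−ρ)·ρ^n = (1 − 0.3150)·0.3150^6 = 0.6850·0.0009766 = 0.0006690

Final: 0.0006690


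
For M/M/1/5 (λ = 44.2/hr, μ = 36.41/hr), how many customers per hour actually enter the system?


ρ = 1.2140; P_K = (1−ρ)ρ^5/(1−ρ^6) = 0.256339
λ_eff = λ(1 − P_K) = 44.2·(1 − 0.256339) = 44.2·0.743661 = 32.8698 /hr

Final: 32.8698 /hr


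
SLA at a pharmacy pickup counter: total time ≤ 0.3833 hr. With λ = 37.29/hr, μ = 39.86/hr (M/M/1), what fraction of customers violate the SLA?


W ~ Exponential(μ−λ) for M/M/1.
μ − λ = 39.86 − 37.29 = 2.5700
P(W > t) = e^{−(μ−λ)t} = e^{−0.9851} = 0.373409

Final: 0.373409


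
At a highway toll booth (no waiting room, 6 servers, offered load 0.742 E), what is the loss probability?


B(c,a) = (a^c/c!) / Σ_{k=0}^{c} a^k/k!
a^6/6! = 0.0002318
Σ terms (k=0..6): 1.00000 + 0.74200 + 0.27528 + 0.06809 + 0.01263 + 0.001874 + 0.0002318 = 2.100105
B = 0.0002318/2.100105 = 0.0001104

Final: 0.0001104


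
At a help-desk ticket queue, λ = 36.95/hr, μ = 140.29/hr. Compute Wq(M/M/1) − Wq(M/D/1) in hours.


ρ = 36.95/140.29 = 0.2634
Wq(M/M/1) = ρ/(μ−λ) = 0.2634/103.34 = 0.002549 hr
Wq(M/D/1) = ρ/(2(μ−λ)) = 0.001274 hr
Savings = 0.002549 − 0.001274 = 0.001274 hr

Final: 0.001274 hr


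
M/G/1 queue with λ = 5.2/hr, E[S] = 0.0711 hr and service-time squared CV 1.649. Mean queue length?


ρ = λ·E[S] = 5.2·0.0711 = 0.3697
Lq = ρ²(1+C_s²)/(2(1−ρ)) = 0.1367·(1+1.649)/(2·0.6303)
= 0.1367·2.6490/1.2606 = 0.28725

Final: 0.28725


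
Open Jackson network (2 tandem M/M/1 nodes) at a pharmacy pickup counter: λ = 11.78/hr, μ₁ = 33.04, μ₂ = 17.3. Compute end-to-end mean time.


Each node sees arrival rate λ = 11.78/hr (tandem ⇒ throughput preserved).
W₁ = 1/(μ₁−λ) = 1/(33.04−11.78) = 0.04704 hr
W₂ = 1/(μ₂−λ) = 1/(17.3−11.78) = 0.18116 hr
W_total = W₁ + W₂ = 0.04704 + 0.18116 = 0.22820 hr

Final: 0.22820 hr


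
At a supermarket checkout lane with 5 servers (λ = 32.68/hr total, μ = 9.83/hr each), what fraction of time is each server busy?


ρ = λ/(cμ) = 32.68/(5·9.83) = 32.68/49.15 = 0.6649

Final: 0.6649


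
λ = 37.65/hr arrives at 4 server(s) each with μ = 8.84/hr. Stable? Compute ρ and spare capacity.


Total capacity cμ = 4·8.84 = 35.36/hr
ρ = λ/(cμ) = 37.65/35.36 = 1.0648
Stable ⇔ ρ < 1: NO
Spare capacity = cμ − λ = 35.36 − 37.65 = -2.29/hr

Final: ρ = 1.0648; unstable; margin = -2.29/hr


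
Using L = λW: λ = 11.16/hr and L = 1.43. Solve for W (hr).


W = L/λ = 1.43/11.16 = 0.1281 hr

Final: 0.1281 hr


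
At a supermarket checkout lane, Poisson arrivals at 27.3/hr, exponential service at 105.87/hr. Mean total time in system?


W = 1/(μ−λ) = 1/(105.87 − 27.3) = 1/78.57 = 0.01273 hr

Final: 0.01273 hr


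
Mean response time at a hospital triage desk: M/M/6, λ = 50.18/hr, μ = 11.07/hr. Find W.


a = 4.5330; ρ = 0.7555; P₀ = 0.008760
Lq = P₀·a^c·ρ/(c!(1−ρ)²) = 1.33394
Wq = Lq/λ = 1.33394/50.18 = 0.02658 hr
W = Wq + 1/μ = 0.02658 + 0.09033 = 0.11692 hr

Final: 0.11692 hr


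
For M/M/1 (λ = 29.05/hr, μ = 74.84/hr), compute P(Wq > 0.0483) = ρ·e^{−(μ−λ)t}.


ρ = 29.05/74.84 = 0.3882
P(Wq > t) = ρ·e^{−(μ−λ)t} = 0.3882·e^{−2.2117}
= 0.3882·0.109519 = 0.042511

Final: 0.042511


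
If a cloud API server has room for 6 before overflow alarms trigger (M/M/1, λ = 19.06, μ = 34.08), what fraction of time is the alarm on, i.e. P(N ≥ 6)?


ρ = 19.06/34.08 = 0.5593
P(N ≥ n) = ρ^n = 0.5593^6 = 0.030601

Final: 0.030601


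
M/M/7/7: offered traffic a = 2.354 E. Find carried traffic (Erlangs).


B(7,2.354) = 0.007571 (Erlang-B)
Carried load = a(1 − B) = 2.354·(1 − 0.007571) = 2.354·0.992429 = 2.3362 E

Final: 2.3362 Erlangs


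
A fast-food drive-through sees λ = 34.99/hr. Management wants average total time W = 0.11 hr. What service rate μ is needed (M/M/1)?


W = 1/(μ−λ) ⇒ μ − λ = 1/W = 1/0.11 = 9.0909
μ = λ + 1/W = 34.99 + 9.0909 = 44.0809 per hr

Final: 44.0809 /hr


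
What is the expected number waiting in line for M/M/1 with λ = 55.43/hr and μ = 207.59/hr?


ρ = 55.43/207.59 = 0.2670
Lq = ρ²/(1−ρ) = 0.07130/0.7330 = 0.09727

Final: 0.09727


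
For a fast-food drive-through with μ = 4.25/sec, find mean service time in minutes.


Mean service time = 1/μ = 1/4.25 second = 0.23529 second
In minutes: 0.23529 × 0.0166667 = 0.003922 min

Final: 0.003922 min


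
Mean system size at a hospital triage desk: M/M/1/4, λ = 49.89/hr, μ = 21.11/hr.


ρ = 49.89/21.11 = 2.3633
L = ρ[1 − (K+1)ρ^K + Kρ^(K+1)] / [(1−ρ)(1−ρ^(K+1))]
Numerator: 2.3633·(1 − 5·31.196156 + 4·73.726964) = 330.694549
Denominator: (-1.3633)·(-72.726964) = 99.151210
L = 330.694549/99.151210 = 3.3353

Final: 3.3353


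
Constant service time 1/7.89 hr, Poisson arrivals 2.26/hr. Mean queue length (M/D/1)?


ρ = 2.26/7.89 = 0.2864
M/D/1: Lq = ρ²/(2(1−ρ)) = 0.08205/(2·0.7136) = 0.05749

Final: 0.05749


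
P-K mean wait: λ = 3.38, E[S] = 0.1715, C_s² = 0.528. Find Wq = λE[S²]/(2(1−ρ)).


ρ = λ·E[S] = 3.38·0.1715 = 0.5797
E[S²] = E[S]²(1+C_s²) = 0.1715²·(1+0.528) = 0.044942
Wq = λ·E[S²]/(2(1−ρ)) = 3.38·0.044942/(2·0.4203) = 0.18070 hr

Final: 0.18070 hr


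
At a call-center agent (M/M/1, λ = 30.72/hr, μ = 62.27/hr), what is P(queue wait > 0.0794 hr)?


ρ = 30.72/62.27 = 0.4933
P(Wq > t) = ρ·e^{−(μ−λ)t} = 0.4933·e^{−2.5051}
= 0.4933·0.081670 = 0.040291

Final: 0.040291


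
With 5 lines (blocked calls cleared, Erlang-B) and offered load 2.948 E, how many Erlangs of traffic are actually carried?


B(5,2.948) = 0.105630 (Erlang-B)
Carried load = a(1 − B) = 2.948·(1 − 0.105630) = 2.948·0.894370 = 2.6366 E

Final: 2.6366 Erlangs


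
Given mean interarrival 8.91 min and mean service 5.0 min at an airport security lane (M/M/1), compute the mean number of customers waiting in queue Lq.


λ = 60/8.91 = 6.7340 /hr
μ = 60/5.0 = 12.0000 /hr
ρ = λ/μ = 6.7340/12.0000 = 0.5612
Lq = ρ²/(1−ρ) = 0.3149/0.4388 = 0.7176

Final: 0.7176


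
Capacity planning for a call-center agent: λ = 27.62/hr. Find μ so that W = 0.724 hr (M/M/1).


W = 1/(μ−λ) ⇒ μ − λ = 1/W = 1/0.724 = 1.3812
μ = λ + 1/W = 27.62 + 1.3812 = 29.0012 per hr

Final: 29.0012 /hr


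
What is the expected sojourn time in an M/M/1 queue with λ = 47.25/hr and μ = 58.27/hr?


W = 1/(μ−λ) = 1/(58.27 − 47.25) = 1/11.02 = 0.09074 hr

Final: 0.09074 hr


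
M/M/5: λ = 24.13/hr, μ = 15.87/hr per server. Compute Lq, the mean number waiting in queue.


a = λ/μ = 1.5205; ρ = a/5 = 0.3041
P₀ = 0.218232
Lq = P₀·a^c·ρ / (c!·(1−ρ)²) = 0.218232·8.12647·0.3041/(120·0.48428)
= 0.009280

Final: 0.009280


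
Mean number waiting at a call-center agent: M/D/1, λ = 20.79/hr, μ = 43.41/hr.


ρ = 20.79/43.41 = 0.4789
M/D/1: Lq = ρ²/(2(1−ρ)) = 0.2294/(2·0.5211) = 0.22009

Final: 0.22009


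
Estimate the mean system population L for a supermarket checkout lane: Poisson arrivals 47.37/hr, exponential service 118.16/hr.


ρ = λ/μ = 47.37/118.16 = 0.4009
L = ρ/(1−ρ) = 0.4009/(1 − 0.4009) = 0.4009/0.5991 = 0.6692

Final: 0.6692


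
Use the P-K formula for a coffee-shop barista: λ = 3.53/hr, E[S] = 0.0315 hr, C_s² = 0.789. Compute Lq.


ρ = λ·E[S] = 3.53·0.0315 = 0.1112
Lq = ρ²(1+C_s²)/(2(1−ρ)) = 0.01236·(1+0.789)/(2·0.8888)
= 0.01236·1.7890/1.7776 = 0.01244

Final: 0.01244


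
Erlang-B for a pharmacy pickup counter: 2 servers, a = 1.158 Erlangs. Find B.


B(c,a) = (a^c/c!) / Σ_{k=0}^{c} a^k/k!
a^2/2! = 0.670482
Σ terms (k=0..2): 1.00000 + 1.15800 + 0.67048 = 2.828482
B = 0.670482/2.828482 = 0.237047

Final: 0.237047


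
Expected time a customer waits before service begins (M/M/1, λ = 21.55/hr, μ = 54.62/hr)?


ρ = 21.55/54.62 = 0.3945
Wq = ρ/(μ−λ) = 0.3945/(54.62 − 21.55) = 0.3945/33.07 = 0.01193 hr

Final: 0.01193 hr


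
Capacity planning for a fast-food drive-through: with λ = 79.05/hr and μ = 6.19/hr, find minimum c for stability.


Stability requires cμ > λ ⇔ c > λ/μ.
λ/μ = 79.05/6.19 = 12.7706
Minimum integer c = ⌊12.7706⌋ + 1 = 13
Check: 13·6.19 = 80.47 > 79.05, while 12·6.19 = 74.28 ≤ 79.05

Final: 13 servers


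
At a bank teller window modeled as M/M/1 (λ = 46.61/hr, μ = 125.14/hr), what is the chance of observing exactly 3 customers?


ρ = 46.61/125.14 = 0.3725
P_n = (1−ρ)·ρ^n = (1 − 0.3725)·0.3725^3 = 0.6275·0.051671 = 0.032426

Final: 0.032426


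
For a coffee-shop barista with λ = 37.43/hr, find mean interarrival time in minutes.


Mean interarrival time = 1/λ = 1/37.43 hour = 0.02672 hour
In minutes: 0.02672 × 60 = 1.6030 min

Final: 1.6030 min


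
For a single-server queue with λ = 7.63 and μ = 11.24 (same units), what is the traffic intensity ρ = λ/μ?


ρ = λ/μ = 7.63/11.24 = 0.6788

Final: 0.6788


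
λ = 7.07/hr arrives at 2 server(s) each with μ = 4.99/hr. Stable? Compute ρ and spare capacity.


Total capacity cμ = 2·4.99 = 9.98/hr
ρ = λ/(cμ) = 7.07/9.98 = 0.7084
Stable ⇔ ρ < 1: YES
Spare capacity = cμ − λ = 9.98 − 7.07 = 2.91/hr

Final: ρ = 0.7084; stable; margin = 2.91/hr


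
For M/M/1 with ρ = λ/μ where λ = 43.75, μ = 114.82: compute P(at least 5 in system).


ρ = 43.75/114.82 = 0.3810
P(N ≥ n) = ρ^n = 0.3810^5 = 0.008032

Final: 0.008032


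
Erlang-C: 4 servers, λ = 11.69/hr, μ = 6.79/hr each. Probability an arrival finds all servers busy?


a = λ/μ = 1.7216; ρ = a/4 = 0.4304
P₀ = 0.175534 (from M/M/c formula)
C(c,a) = [a^c/(c!(1−ρ))]·P₀ = [8.78575/(24·0.5696)]·0.175534
= 0.64270·0.175534 = 0.112815

Final: 0.112815


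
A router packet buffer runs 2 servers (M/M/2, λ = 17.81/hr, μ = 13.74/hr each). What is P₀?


a = λ/μ = 17.81/13.74 = 1.2962; ρ = a/c = 0.6481
Σ_{k=0}^{1} a^k/k! (terms k=0..1) = 1.00000 + 1.29622 = 2.29622
Tail: a^2/(2!(1−ρ)) = 1.68017/(2·0.3519) = 2.38734
P₀ = 1/(2.29622 + 2.38734) = 1/4.68356 = 0.213513

Final: 0.213513


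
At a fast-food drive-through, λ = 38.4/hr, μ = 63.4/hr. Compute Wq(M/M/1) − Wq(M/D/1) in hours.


ρ = 38.4/63.4 = 0.6057
Wq(M/M/1) = ρ/(μ−λ) = 0.6057/25.00 = 0.02423 hr
Wq(M/D/1) = ρ/(2(μ−λ)) = 0.01211 hr
Savings = 0.02423 − 0.01211 = 0.01211 hr

Final: 0.01211 hr


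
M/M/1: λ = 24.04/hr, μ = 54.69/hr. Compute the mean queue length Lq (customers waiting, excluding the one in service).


ρ = 24.04/54.69 = 0.4396
Lq = ρ²/(1−ρ) = 0.1932/0.5604 = 0.3448

Final: 0.3448


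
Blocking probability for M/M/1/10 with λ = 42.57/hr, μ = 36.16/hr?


ρ = λ/μ = 42.57/36.16 = 1.1773
P_K = (1−ρ)ρ^K/(1−ρ^(K+1)) = (-0.1773·5.113901)/(1 − 6.020430)
= -0.906529/-5.020430 = 0.180568

Final: 0.180568


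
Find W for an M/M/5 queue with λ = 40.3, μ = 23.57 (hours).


a = 1.7098; ρ = 0.3420; P₀ = 0.180319
Lq = P₀·a^c·ρ/(c!(1−ρ)²) = 0.01734
Wq = Lq/λ = 0.01734/40.3 = 0.0004303 hr
W = Wq + 1/μ = 0.0004303 + 0.04243 = 0.04286 hr

Final: 0.04286 hr


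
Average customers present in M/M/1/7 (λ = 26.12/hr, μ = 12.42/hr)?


ρ = 26.12/12.42 = 2.1031
L = ρ[1 − (K+1)ρ^K + Kρ^(K+1)] / [(1−ρ)(1−ρ^(K+1))]
Numerator: 2.1031·(1 − 8·181.953761 + 7·382.659601) = 2574.117832
Denominator: (-1.1031)·(-381.659601) = 420.993279
L = 2574.117832/420.993279 = 6.1144

Final: 6.1144


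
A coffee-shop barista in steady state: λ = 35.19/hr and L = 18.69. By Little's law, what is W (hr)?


W = L/λ = 18.69/35.19 = 0.5311 hr

Final: 0.5311 hr


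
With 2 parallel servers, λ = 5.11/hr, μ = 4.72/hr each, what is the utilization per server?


ρ = λ/(cμ) = 5.11/(2·4.72) = 5.11/9.44 = 0.5413

Final: 0.5413


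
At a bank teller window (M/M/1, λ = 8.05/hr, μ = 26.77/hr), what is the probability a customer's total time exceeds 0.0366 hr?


W ~ Exponential(μ−λ) for M/M/1.
μ − λ = 26.77 − 8.05 = 18.7200
P(W > t) = e^{−(μ−λ)t} = e^{−0.6852} = 0.504014

Final: 0.504014


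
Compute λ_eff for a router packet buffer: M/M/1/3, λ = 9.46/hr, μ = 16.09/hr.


ρ = 0.5879; P_K = (1−ρ)ρ^3/(1−ρ^4) = 0.095111
λ_eff = λ(1 − P_K) = 9.46·(1 − 0.095111) = 9.46·0.904889 = 8.5603 /hr

Final: 8.5603 /hr


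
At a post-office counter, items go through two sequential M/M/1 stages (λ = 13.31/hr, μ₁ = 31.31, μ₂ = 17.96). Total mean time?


Each node sees arrival rate λ = 13.31/hr (tandem ⇒ throughput preserved).
W₁ = 1/(μ₁−λ) = 1/(31.31−13.31) = 0.05556 hr
W₂ = 1/(μ₂−λ) = 1/(17.96−13.31) = 0.21505 hr
W_total = W₁ + W₂ = 0.05556 + 0.21505 = 0.27061 hr

Final: 0.27061 hr


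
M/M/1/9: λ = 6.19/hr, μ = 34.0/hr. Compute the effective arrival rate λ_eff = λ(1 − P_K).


ρ = 0.1821; P_K = (1−ρ)ρ^9/(1−ρ^10) = 0.0000001797
λ_eff = λ(1 − P_K) = 6.19·(1 − 0.0000001797) = 6.19·1.000000 = 6.1900 /hr

Final: 6.1900 /hr


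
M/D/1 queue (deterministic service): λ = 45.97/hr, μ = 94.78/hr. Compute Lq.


ρ = 45.97/94.78 = 0.4850
M/D/1: Lq = ρ²/(2(1−ρ)) = 0.2352/(2·0.5150) = 0.22840

Final: 0.22840


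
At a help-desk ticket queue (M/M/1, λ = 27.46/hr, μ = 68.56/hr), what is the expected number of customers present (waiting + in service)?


ρ = λ/μ = 27.46/68.56 = 0.4005
L = ρ/(1−ρ) = 0.4005/(1 − 0.4005) = 0.4005/0.5995 = 0.6681

Final: 0.6681


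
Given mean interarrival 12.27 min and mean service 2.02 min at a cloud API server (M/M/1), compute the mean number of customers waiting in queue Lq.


λ = 60/12.27 = 4.8900 /hr
μ = 60/2.02 = 29.7030 /hr
ρ = λ/μ = 4.8900/29.7030 = 0.1646
Lq = ρ²/(1−ρ) = 0.02710/0.8354 = 0.03244

Final: 0.03244


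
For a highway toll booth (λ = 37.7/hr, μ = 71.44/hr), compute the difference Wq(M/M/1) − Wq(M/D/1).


ρ = 37.7/71.44 = 0.5277
Wq(M/M/1) = ρ/(μ−λ) = 0.5277/33.74 = 0.01564 hr
Wq(M/D/1) = ρ/(2(μ−λ)) = 0.007820 hr
Savings = 0.01564 − 0.007820 = 0.007820 hr

Final: 0.007820 hr


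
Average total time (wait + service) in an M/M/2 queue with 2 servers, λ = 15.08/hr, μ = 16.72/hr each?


a = 0.9019; ρ = 0.4510; P₀ = 0.378401
Lq = P₀·a^c·ρ/(c!(1−ρ)²) = 0.23024
Wq = Lq/λ = 0.23024/15.08 = 0.01527 hr
W = Wq + 1/μ = 0.01527 + 0.05981 = 0.07508 hr

Final: 0.07508 hr


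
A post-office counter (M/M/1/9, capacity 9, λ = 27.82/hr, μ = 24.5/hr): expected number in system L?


ρ = 27.82/24.5 = 1.1355
L = ρ[1 − (K+1)ρ^K + Kρ^(K+1)] / [(1−ρ)(1−ρ^(K+1))]
Numerator: 1.1355·(1 − 10·3.138480 + 9·3.563776) = 1.918086
Denominator: (-0.1355)·(-2.563776) = 0.347418
L = 1.918086/0.347418 = 5.5210

Final: 5.5210


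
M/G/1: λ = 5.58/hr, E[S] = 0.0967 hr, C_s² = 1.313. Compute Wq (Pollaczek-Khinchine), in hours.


ρ = λ·E[S] = 5.58·0.0967 = 0.5396
E[S²] = E[S]²(1+C_s²) = 0.0967²·(1+1.313) = 0.021629
Wq = λ·E[S²]/(2(1−ρ)) = 5.58·0.021629/(2·0.4604) = 0.13106 hr

Final: 0.13106 hr


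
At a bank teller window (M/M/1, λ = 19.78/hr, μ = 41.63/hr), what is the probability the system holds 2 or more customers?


ρ = 19.78/41.63 = 0.4751
P(N ≥ n) = ρ^n = 0.4751^2 = 0.225756

Final: 0.225756


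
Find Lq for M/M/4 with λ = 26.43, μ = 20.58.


a = λ/μ = 1.2843; ρ = a/4 = 0.3211
P₀ = 0.275567
Lq = P₀·a^c·ρ / (c!·(1−ρ)²) = 0.275567·2.72024·0.3211/(24·0.46095)
= 0.02175

Final: 0.02175


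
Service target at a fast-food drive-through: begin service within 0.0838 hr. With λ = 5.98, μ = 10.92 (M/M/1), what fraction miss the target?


ρ = 5.98/10.92 = 0.5476
P(Wq > t) = ρ·e^{−(μ−λ)t} = 0.5476·e^{−0.4140}
= 0.5476·0.661019 = 0.361987

Final: 0.361987


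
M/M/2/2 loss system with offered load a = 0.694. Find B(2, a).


B(c,a) = (a^c/c!) / Σ_{k=0}^{c} a^k/k!
a^2/2! = 0.240818
Σ terms (k=0..2): 1.00000 + 0.69400 + 0.24082 = 1.934818
B = 0.240818/1.934818 = 0.124465

Final: 0.124465


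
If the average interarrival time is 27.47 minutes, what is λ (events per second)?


λ = 1/(interarrival time) in consistent units.
1 second = 0.0166667 min, so λ = 0.0166667/27.47 = 0.0006067 per second

Final: 0.0006067 /sec


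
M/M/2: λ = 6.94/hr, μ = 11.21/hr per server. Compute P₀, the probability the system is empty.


a = λ/μ = 6.94/11.21 = 0.6191; ρ = a/c = 0.3095
Σ_{k=0}^{1} a^k/k! (terms k=0..1) = 1.00000 + 0.61909 = 1.61909
Tail: a^2/(2!(1−ρ)) = 0.38327/(2·0.6905) = 0.27755
P₀ = 1/(1.61909 + 0.27755) = 1/1.89664 = 0.527248

Final: 0.527248


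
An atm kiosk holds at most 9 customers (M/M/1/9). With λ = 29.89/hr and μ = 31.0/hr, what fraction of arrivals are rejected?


ρ = λ/μ = 29.89/31.0 = 0.9642
P_K = (1−ρ)ρ^K/(1−ρ^(K+1)) = (0.03581·0.720241)/(1 − 0.694452)
= 0.025789/0.305548 = 0.084403

Final: 0.084403


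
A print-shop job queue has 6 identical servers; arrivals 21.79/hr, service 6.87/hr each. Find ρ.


ρ = λ/(cμ) = 21.79/(6·6.87) = 21.79/41.22 = 0.5286

Final: 0.5286


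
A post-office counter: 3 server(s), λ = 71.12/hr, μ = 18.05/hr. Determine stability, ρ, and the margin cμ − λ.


Total capacity cμ = 3·18.05 = 54.15/hr
ρ = λ/(cμ) = 71.12/54.15 = 1.3134
Stable ⇔ ρ < 1: NO
Spare capacity = cμ − λ = 54.15 − 71.12 = -16.97/hr

Final: ρ = 1.3134; unstable; margin = -16.97/hr


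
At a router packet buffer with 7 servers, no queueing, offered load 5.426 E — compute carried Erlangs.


B(7,5.426) = 0.147711 (Erlang-B)
Carried load = a(1 − B) = 5.426·(1 − 0.147711) = 5.426·0.852289 = 4.6245 E

Final: 4.6245 Erlangs


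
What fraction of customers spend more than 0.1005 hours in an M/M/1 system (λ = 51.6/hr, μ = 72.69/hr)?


W ~ Exponential(μ−λ) for M/M/1.
μ − λ = 72.69 − 51.6 = 21.0900
P(W > t) = e^{−(μ−λ)t} = e^{−2.1195} = 0.120086

Final: 0.120086


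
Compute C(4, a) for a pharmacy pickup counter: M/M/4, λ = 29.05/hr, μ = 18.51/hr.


a = λ/μ = 1.5694; ρ = a/4 = 0.3924
P₀ = 0.205709 (from M/M/c formula)
C(c,a) = [a^c/(c!(1−ρ))]·P₀ = [6.06679/(24·0.6076)]·0.205709
= 0.41600·0.205709 = 0.085576

Final: 0.085576


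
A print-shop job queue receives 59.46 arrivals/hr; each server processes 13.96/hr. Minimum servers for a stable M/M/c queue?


Stability requires cμ > λ ⇔ c > λ/μ.
λ/μ = 59.46/13.96 = 4.2593
Minimum integer c = ⌊4.2593⌋ + 1 = 5
Check: 5·13.96 = 69.80 > 59.46, while 4·13.96 = 55.84 ≤ 59.46

Final: 5 servers


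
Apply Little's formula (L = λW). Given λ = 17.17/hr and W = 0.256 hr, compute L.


L = λW = 17.17·0.256 = 4.3955

Final: 4.3955


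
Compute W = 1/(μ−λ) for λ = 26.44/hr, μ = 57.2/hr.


W = 1/(μ−λ) = 1/(57.2 − 26.44) = 1/30.76 = 0.03251 hr

Final: 0.03251 hr


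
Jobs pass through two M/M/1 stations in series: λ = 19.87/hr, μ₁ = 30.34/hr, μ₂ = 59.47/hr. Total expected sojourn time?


Each node sees arrival rate λ = 19.87/hr (tandem ⇒ throughput preserved).
W₁ = 1/(μ₁−λ) = 1/(30.34−19.87) = 0.09551 hr
W₂ = 1/(μ₂−λ) = 1/(59.47−19.87) = 0.02525 hr
W_total = W₁ + W₂ = 0.09551 + 0.02525 = 0.12076 hr

Final: 0.12076 hr


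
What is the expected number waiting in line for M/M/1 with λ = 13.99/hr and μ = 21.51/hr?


ρ = 13.99/21.51 = 0.6504
Lq = ρ²/(1−ρ) = 0.4230/0.3496 = 1.2100

Final: 1.2100


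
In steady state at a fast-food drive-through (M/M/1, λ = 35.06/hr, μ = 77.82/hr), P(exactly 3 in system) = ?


ρ = 35.06/77.82 = 0.4505
P_n = (1−ρ)·ρ^n = (1 − 0.4505)·0.4505^3 = 0.5495·0.091445 = 0.050247

Final: 0.050247


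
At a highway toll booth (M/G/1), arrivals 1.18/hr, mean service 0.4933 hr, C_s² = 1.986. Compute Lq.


ρ = λ·E[S] = 1.18·0.4933 = 0.5821
Lq = ρ²(1+C_s²)/(2(1−ρ)) = 0.3388·(1+1.986)/(2·0.4179)
= 0.3388·2.9860/0.8358 = 1.21051

Final: 1.21051


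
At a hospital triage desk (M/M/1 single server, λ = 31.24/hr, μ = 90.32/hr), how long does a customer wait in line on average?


ρ = 31.24/90.32 = 0.3459
Wq = ρ/(μ−λ) = 0.3459/(90.32 − 31.24) = 0.3459/59.08 = 0.005854 hr

Final: 0.005854 hr


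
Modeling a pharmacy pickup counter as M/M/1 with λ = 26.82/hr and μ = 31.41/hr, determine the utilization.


ρ = λ/μ = 26.82/31.41 = 0.8539

Final: 0.8539


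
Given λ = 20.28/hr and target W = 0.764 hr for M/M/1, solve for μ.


W = 1/(μ−λ) ⇒ μ − λ = 1/W = 1/0.764 = 1.3089
μ = λ + 1/W = 20.28 + 1.3089 = 21.5889 per hr

Final: 21.5889 /hr


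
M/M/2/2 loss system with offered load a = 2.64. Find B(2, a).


B(c,a) = (a^c/c!) / Σ_{k=0}^{c} a^k/k!
a^2/2! = 3.484800
Σ terms (k=0..2): 1.00000 + 2.64000 + 3.48480 = 7.124800
B = 3.484800/7.124800 = 0.489108

Final: 0.489108


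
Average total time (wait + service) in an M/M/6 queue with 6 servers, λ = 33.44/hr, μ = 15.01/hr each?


a = 2.2278; ρ = 0.3713; P₀ = 0.107454
Lq = P₀·a^c·ρ/(c!(1−ρ)²) = 0.01714
Wq = Lq/λ = 0.01714/33.44 = 0.0005126 hr
W = Wq + 1/μ = 0.0005126 + 0.06662 = 0.06713 hr

Final: 0.06713 hr


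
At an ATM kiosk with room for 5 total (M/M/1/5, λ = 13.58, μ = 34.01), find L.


ρ = 13.58/34.01 = 0.3993
L = ρ[1 − (K+1)ρ^K + Kρ^(K+1)] / [(1−ρ)(1−ρ^(K+1))]
Numerator: 0.3993·(1 − 6·0.010150 + 5·0.004053) = 0.383069
Denominator: (0.6007)·(0.995947) = 0.598271
L = 0.383069/0.598271 = 0.6403

Final: 0.6403


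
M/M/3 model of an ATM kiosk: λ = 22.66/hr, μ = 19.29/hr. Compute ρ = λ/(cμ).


ρ = λ/(cμ) = 22.66/(3·19.29) = 22.66/57.87 = 0.3916

Final: 0.3916


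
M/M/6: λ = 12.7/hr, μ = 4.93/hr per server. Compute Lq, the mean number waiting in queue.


a = λ/μ = 2.5761; ρ = a/6 = 0.4293
P₀ = 0.075558
Lq = P₀·a^c·ρ / (c!·(1−ρ)²) = 0.075558·292.24077·0.4293/(720·0.32565)
= 0.04043

Final: 0.04043


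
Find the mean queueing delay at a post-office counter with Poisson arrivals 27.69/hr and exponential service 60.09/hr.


ρ = 27.69/60.09 = 0.4608
Wq = ρ/(μ−λ) = 0.4608/(60.09 − 27.69) = 0.4608/32.40 = 0.01422 hr

Final: 0.01422 hr


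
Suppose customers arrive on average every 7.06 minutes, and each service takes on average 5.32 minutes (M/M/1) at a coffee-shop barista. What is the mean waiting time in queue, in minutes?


λ = 60/7.06 = 8.4986 /hr
μ = 60/5.32 = 11.2782 /hr
ρ = λ/μ = 8.4986/11.2782 = 0.7535
Wq = ρ/(μ−λ) = 0.7535/(11.2782−8.4986) = 0.27110 hr
In minutes: 0.27110·60 = 16.266 min

Final: 16.266 min


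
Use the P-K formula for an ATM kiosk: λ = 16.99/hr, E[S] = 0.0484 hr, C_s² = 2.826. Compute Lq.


ρ = λ·E[S] = 16.99·0.0484 = 0.8223
Lq = ρ²(1+C_s²)/(2(1−ρ)) = 0.6762·(1+2.826)/(2·0.1777)
= 0.6762·3.8260/0.3554 = 7.28021

Final: 7.28021


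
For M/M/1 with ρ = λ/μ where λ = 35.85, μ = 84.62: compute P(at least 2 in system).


ρ = 35.85/84.62 = 0.4237
P(N ≥ n) = ρ^n = 0.4237^2 = 0.179487

Final: 0.179487


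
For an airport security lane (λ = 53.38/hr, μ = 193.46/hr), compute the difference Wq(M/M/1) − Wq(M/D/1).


ρ = 53.38/193.46 = 0.2759
Wq(M/M/1) = ρ/(μ−λ) = 0.2759/140.08 = 0.001970 hr
Wq(M/D/1) = ρ/(2(μ−λ)) = 0.0009849 hr
Savings = 0.001970 − 0.0009849 = 0.0009849 hr

Final: 0.0009849 hr


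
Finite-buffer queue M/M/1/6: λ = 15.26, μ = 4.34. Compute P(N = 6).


ρ = λ/μ = 15.26/4.34 = 3.5161
P_K = (1−ρ)ρ^K/(1−ρ^(K+1)) = (-2.5161·1889.682428)/(1 − 6644.367247)
= -4754.684819/-6643.367247 = 0.715704

Final: 0.715704


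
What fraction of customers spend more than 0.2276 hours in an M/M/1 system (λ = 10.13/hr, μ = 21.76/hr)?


W ~ Exponential(μ−λ) for M/M/1.
μ − λ = 21.76 − 10.13 = 11.6300
P(W > t) = e^{−(μ−λ)t} = e^{−2.6470} = 0.070864

Final: 0.070864


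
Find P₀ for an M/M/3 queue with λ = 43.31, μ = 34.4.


a = λ/μ = 43.31/34.4 = 1.2590; ρ = a/c = 0.4197
Σ_{k=0}^{2} a^k/k! (terms k=0..2) = 1.00000 + 1.25901 + 0.79256 = 3.05157
Tail: a^3/(3!(1−ρ)) = 1.99567/(6·0.5803) = 0.57314
P₀ = 1/(3.05157 + 0.57314) = 1/3.62471 = 0.275884

Final: 0.275884


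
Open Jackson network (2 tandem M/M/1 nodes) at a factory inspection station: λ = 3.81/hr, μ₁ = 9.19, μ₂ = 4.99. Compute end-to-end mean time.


Each node sees arrival rate λ = 3.81/hr (tandem ⇒ throughput preserved).
W₁ = 1/(μ₁−λ) = 1/(9.19−3.81) = 0.18587 hr
W₂ = 1/(μ₂−λ) = 1/(4.99−3.81) = 0.84746 hr
W_total = W₁ + W₂ = 0.18587 + 0.84746 = 1.03333 hr

Final: 1.03333 hr


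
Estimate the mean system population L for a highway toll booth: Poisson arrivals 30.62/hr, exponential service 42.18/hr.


ρ = λ/μ = 30.62/42.18 = 0.7259
L = ρ/(1−ρ) = 0.7259/(1 − 0.7259) = 0.7259/0.2741 = 2.6488

Final: 2.6488


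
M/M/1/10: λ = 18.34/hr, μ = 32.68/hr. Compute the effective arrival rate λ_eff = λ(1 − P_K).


ρ = 0.5612; P_K = (1−ρ)ρ^10/(1−ρ^11) = 0.001362
λ_eff = λ(1 − P_K) = 18.34·(1 − 0.001362) = 18.34·0.998638 = 18.3150 /hr

Final: 18.3150 /hr


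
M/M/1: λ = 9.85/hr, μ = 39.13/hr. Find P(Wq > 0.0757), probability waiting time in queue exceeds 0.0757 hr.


ρ = 9.85/39.13 = 0.2517
P(Wq > t) = ρ·e^{−(μ−λ)t} = 0.2517·e^{−2.2165}
= 0.2517·0.108990 = 0.027436

Final: 0.027436


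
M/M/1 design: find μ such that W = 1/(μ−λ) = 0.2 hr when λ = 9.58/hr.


W = 1/(μ−λ) ⇒ μ − λ = 1/W = 1/0.2 = 5.0000
μ = λ + 1/W = 9.58 + 5.0000 = 14.5800 per hr

Final: 14.5800 /hr


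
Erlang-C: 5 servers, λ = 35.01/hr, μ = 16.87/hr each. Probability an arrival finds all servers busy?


a = λ/μ = 2.0753; ρ = a/5 = 0.4151
P₀ = 0.124385 (from M/M/c formula)
C(c,a) = [a^c/(c!(1−ρ))]·P₀ = [38.49330/(120·0.5849)]·0.124385
= 0.54839·0.124385 = 0.068212

Final: 0.068212


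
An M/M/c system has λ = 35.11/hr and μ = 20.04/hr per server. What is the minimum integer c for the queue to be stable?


Stability requires cμ > λ ⇔ c > λ/μ.
λ/μ = 35.11/20.04 = 1.7520
Minimum integer c = ⌊1.7520⌋ + 1 = 2
Check: 2·20.04 = 40.08 > 35.11, while 1·20.04 = 20.04 ≤ 35.11

Final: 2 servers


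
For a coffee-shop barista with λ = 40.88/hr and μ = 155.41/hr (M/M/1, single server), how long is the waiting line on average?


ρ = 40.88/155.41 = 0.2630
Lq = ρ²/(1−ρ) = 0.06919/0.7370 = 0.09389

Final: 0.09389


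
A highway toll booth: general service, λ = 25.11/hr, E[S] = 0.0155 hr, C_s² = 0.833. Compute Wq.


ρ = λ·E[S] = 25.11·0.0155 = 0.3892
E[S²] = E[S]²(1+C_s²) = 0.0155²·(1+0.833) = 0.0004404
Wq = λ·E[S²]/(2(1−ρ)) = 25.11·0.0004404/(2·0.6108) = 0.009052 hr

Final: 0.009052 hr


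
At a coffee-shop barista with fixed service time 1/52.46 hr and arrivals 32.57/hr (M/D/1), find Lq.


ρ = 32.57/52.46 = 0.6209
M/D/1: Lq = ρ²/(2(1−ρ)) = 0.3855/(2·0.3791) = 0.50833

Final: 0.50833


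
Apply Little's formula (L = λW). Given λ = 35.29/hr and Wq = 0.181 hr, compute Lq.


Lq = λWq = 35.29·0.181 = 6.3875

Final: 6.3875


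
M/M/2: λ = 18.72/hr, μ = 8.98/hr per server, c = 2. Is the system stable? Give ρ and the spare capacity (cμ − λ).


Total capacity cμ = 2·8.98 = 17.96/hr
ρ = λ/(cμ) = 18.72/17.96 = 1.0423
Stable ⇔ ρ < 1: NO
Spare capacity = cμ − λ = 17.96 − 18.72 = -0.76/hr

Final: ρ = 1.0423; unstable; margin = -0.76/hr


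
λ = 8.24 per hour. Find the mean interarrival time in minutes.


Mean interarrival time = 1/λ = 1/8.24 hour = 0.12136 hour
In minutes: 0.12136 × 60 = 7.2816 min

Final: 7.2816 min


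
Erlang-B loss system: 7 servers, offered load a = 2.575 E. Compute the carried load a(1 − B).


B(7,2.575) = 0.011400 (Erlang-B)
Carried load = a(1 − B) = 2.575·(1 − 0.011400) = 2.575·0.988600 = 2.5456 E

Final: 2.5456 Erlangs


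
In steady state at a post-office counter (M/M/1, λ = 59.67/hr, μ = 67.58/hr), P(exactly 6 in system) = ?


ρ = 59.67/67.58 = 0.8830
P_n = (1−ρ)·ρ^n = (1 − 0.8830)·0.8830^6 = 0.1170·0.473835 = 0.055461

Final: 0.055461


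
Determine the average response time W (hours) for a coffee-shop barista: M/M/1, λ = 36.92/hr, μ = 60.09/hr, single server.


W = 1/(μ−λ) = 1/(60.09 − 36.92) = 1/23.17 = 0.04316 hr

Final: 0.04316 hr


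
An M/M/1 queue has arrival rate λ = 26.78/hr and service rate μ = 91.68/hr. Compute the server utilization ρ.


ρ = λ/μ = 26.78/91.68 = 0.2921

Final: 0.2921


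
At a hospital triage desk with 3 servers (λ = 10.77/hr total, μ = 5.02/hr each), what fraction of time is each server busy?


ρ = λ/(cμ) = 10.77/(3·5.02) = 10.77/15.06 = 0.7151

Final: 0.7151


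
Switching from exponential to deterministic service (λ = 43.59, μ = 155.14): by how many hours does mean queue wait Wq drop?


ρ = 43.59/155.14 = 0.2810
Wq(M/M/1) = ρ/(μ−λ) = 0.2810/111.55 = 0.002519 hr
Wq(M/D/1) = ρ/(2(μ−λ)) = 0.001259 hr
Savings = 0.002519 − 0.001259 = 0.001259 hr

Final: 0.001259 hr


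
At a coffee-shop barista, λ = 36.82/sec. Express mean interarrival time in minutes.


Mean interarrival time = 1/λ = 1/36.82 second = 0.02716 second
In minutes: 0.02716 × 0.0166667 = 0.0004527 min

Final: 0.0004527 min


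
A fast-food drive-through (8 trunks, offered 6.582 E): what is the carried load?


B(8,6.582) = 0.154794 (Erlang-B)
Carried load = a(1 − B) = 6.582·(1 − 0.154794) = 6.582·0.845206 = 5.5631 E

Final: 5.5631 Erlangs


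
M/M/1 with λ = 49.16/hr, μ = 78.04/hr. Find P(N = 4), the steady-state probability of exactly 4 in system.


ρ = 49.16/78.04 = 0.6299
P_n = (1−ρ)·ρ^n = (1 − 0.6299)·0.6299^4 = 0.3701·0.157463 = 0.058272

Final: 0.058272


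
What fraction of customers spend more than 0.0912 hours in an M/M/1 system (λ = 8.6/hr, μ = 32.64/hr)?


W ~ Exponential(μ−λ) for M/M/1.
μ − λ = 32.64 − 8.6 = 24.0400
P(W > t) = e^{−(μ−λ)t} = e^{−2.1924} = 0.111643

Final: 0.111643


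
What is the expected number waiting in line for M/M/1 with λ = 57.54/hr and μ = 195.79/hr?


ρ = 57.54/195.79 = 0.2939
Lq = ρ²/(1−ρ) = 0.08637/0.7061 = 0.1223

Final: 0.1223


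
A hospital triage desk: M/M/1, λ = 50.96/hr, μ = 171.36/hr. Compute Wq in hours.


ρ = 50.96/171.36 = 0.2974
Wq = ρ/(μ−λ) = 0.2974/(171.36 − 50.96) = 0.2974/120.40 = 0.002470 hr

Final: 0.002470 hr


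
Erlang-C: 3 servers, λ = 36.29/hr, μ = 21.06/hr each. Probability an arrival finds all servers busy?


a = λ/μ = 1.7232; ρ = a/3 = 0.5744
P₀ = 0.160992 (from M/M/c formula)
C(c,a) = [a^c/(c!(1−ρ))]·P₀ = [5.11665/(6·0.4256)]·0.160992
= 2.00366·0.160992 = 0.322573

Final: 0.322573


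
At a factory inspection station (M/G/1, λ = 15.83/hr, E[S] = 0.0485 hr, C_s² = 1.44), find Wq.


ρ = λ·E[S] = 15.83·0.0485 = 0.7678
E[S²] = E[S]²(1+C_s²) = 0.0485²·(1+1.44) = 0.005739
Wq = λ·E[S²]/(2(1−ρ)) = 15.83·0.005739/(2·0.2322) = 0.19560 hr

Final: 0.19560 hr


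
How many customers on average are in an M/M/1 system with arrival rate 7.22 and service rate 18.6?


ρ = λ/μ = 7.22/18.6 = 0.3882
L = ρ/(1−ρ) = 0.3882/(1 − 0.3882) = 0.3882/0.6118 = 0.6344

Final: 0.6344


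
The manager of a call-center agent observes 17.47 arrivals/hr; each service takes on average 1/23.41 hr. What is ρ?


ρ = λ/μ = 17.47/23.41 = 0.7463

Final: 0.7463


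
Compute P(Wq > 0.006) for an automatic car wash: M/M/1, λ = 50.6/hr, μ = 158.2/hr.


ρ = 50.6/158.2 = 0.3198
P(Wq > t) = ρ·e^{−(μ−λ)t} = 0.3198·e^{−0.6456}
= 0.3198·0.524348 = 0.167712

Final: 0.167712


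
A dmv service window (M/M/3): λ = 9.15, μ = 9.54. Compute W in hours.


a = 0.9591; ρ = 0.3197; P₀ = 0.379473
Lq = P₀·a^c·ρ/(c!(1−ρ)²) = 0.03855
Wq = Lq/λ = 0.03855/9.15 = 0.004213 hr
W = Wq + 1/μ = 0.004213 + 0.10482 = 0.10903 hr

Final: 0.10903 hr


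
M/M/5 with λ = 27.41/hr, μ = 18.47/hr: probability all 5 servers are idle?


a = λ/μ = 27.41/18.47 = 1.4840; ρ = a/c = 0.2968
Σ_{k=0}^{4} a^k/k! (terms k=0..4) = 1.00000 + 1.48403 + 1.10117 + 0.54472 + 0.20210 = 4.33202
Tail: a^5/(5!(1−ρ)) = 7.19798/(120·0.7032) = 0.08530
P₀ = 1/(4.33202 + 0.08530) = 1/4.41732 = 0.226382

Final: 0.226382


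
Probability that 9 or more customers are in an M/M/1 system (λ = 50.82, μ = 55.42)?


ρ = 50.82/55.42 = 0.9170
P(N ≥ n) = ρ^n = 0.9170^9 = 0.458472

Final: 0.458472


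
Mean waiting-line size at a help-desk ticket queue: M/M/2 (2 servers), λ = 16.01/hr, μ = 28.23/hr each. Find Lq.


a = λ/μ = 0.5671; ρ = a/2 = 0.2836
P₀ = 0.558162
Lq = P₀·a^c·ρ / (c!·(1−ρ)²) = 0.558162·0.32163·0.2836/(2·0.51328)
= 0.04959

Final: 0.04959


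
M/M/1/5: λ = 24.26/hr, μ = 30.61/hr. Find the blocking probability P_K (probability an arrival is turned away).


ρ = λ/μ = 24.26/30.61 = 0.7926
P_K = (1−ρ)ρ^K/(1−ρ^(K+1)) = (0.2074·0.312707)/(1 − 0.247836)
= 0.064871/0.752164 = 0.086245

Final: 0.086245


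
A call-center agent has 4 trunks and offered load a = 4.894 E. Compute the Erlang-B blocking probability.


B(c,a) = (a^c/c!) / Σ_{k=0}^{c} a^k/k!
a^4/4! = 23.902571
Σ terms (k=0..4): 1.00000 + 4.89400 + 11.97562 + 19.53622 + 23.90257 = 61.308414
B = 23.902571/61.308414 = 0.389874

Final: 0.389874


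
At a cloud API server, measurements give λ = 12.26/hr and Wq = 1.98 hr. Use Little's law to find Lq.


Lq = λWq = 12.26·1.98 = 24.2748

Final: 24.2748


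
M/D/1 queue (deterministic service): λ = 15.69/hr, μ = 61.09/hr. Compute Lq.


ρ = 15.69/61.09 = 0.2568
M/D/1: Lq = ρ²/(2(1−ρ)) = 0.06596/(2·0.7432) = 0.04438

Final: 0.04438


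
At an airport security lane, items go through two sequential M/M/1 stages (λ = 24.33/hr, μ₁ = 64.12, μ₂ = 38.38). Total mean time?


Each node sees arrival rate λ = 24.33/hr (tandem ⇒ throughput preserved).
W₁ = 1/(μ₁−λ) = 1/(64.12−24.33) = 0.02513 hr
W₂ = 1/(μ₂−λ) = 1/(38.38−24.33) = 0.07117 hr
W_total = W₁ + W₂ = 0.02513 + 0.07117 = 0.09631 hr

Final: 0.09631 hr


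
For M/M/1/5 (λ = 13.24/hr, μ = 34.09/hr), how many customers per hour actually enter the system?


ρ = 0.3884; P_K = (1−ρ)ρ^5/(1−ρ^6) = 0.005423
λ_eff = λ(1 − P_K) = 13.24·(1 − 0.005423) = 13.24·0.994577 = 13.1682 /hr

Final: 13.1682 /hr


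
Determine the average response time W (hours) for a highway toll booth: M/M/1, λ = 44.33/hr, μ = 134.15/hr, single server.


W = 1/(μ−λ) = 1/(134.15 − 44.33) = 1/89.82 = 0.01113 hr

Final: 0.01113 hr


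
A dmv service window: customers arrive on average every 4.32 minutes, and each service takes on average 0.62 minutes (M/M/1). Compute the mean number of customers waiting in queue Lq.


λ = 60/4.32 = 13.8889 /hr
μ = 60/0.62 = 96.7742 /hr
ρ = λ/μ = 13.8889/96.7742 = 0.1435
Lq = ρ²/(1−ρ) = 0.02060/0.8565 = 0.02405

Final: 0.02405


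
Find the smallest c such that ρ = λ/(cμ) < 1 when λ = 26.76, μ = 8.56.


Stability requires cμ > λ ⇔ c > λ/μ.
λ/μ = 26.76/8.56 = 3.1262
Minimum integer c = ⌊3.1262⌋ + 1 = 4
Check: 4·8.56 = 34.24 > 26.76, while 3·8.56 = 25.68 ≤ 26.76

Final: 4 servers


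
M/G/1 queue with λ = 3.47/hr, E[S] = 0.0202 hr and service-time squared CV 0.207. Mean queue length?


ρ = λ·E[S] = 3.47·0.0202 = 0.07009
Lq = ρ²(1+C_s²)/(2(1−ρ)) = 0.004913·(1+0.207)/(2·0.9299)
= 0.004913·1.2070/1.8598 = 0.003189

Final: 0.003189


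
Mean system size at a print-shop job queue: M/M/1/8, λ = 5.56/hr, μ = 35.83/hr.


ρ = 5.56/35.83 = 0.1552
L = ρ[1 − (K+1)ρ^K + Kρ^(K+1)] / [(1−ρ)(1−ρ^(K+1))]
Numerator: 0.1552·(1 − 9·0.0000003362 + 8·0.00000005217) = 0.155177
Denominator: (0.8448)·(1.000000) = 0.844823
L = 0.155177/0.844823 = 0.1837

Final: 0.1837


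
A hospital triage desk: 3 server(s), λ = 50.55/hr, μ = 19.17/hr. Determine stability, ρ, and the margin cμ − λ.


Total capacity cμ = 3·19.17 = 57.51/hr
ρ = λ/(cμ) = 50.55/57.51 = 0.8790
Stable ⇔ ρ < 1: YES
Spare capacity = cμ − λ = 57.51 − 50.55 = 6.96/hr

Final: ρ = 0.8790; stable; margin = 6.96/hr


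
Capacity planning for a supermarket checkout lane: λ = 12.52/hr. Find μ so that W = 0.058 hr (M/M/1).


W = 1/(μ−λ) ⇒ μ − λ = 1/W = 1/0.058 = 17.2414
μ = λ + 1/W = 12.52 + 17.2414 = 29.7614 per hr

Final: 29.7614 /hr


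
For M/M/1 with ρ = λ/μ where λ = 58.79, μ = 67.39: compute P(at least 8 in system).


ρ = 58.79/67.39 = 0.8724
P(N ≥ n) = ρ^n = 0.8724^8 = 0.335478

Final: 0.335478


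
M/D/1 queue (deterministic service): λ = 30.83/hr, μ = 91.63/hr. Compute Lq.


ρ = 30.83/91.63 = 0.3365
M/D/1: Lq = ρ²/(2(1−ρ)) = 0.1132/(2·0.6635) = 0.08531

Final: 0.08531


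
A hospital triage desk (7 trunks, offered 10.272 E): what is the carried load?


B(7,10.272) = 0.420970 (Erlang-B)
Carried load = a(1 − B) = 10.272·(1 − 0.420970) = 10.272·0.579030 = 5.9478 E

Final: 5.9478 Erlangs


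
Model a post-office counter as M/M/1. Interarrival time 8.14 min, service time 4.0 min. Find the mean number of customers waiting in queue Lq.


λ = 60/8.14 = 7.3710 /hr
μ = 60/4.0 = 15.0000 /hr
ρ = λ/μ = 7.3710/15.0000 = 0.4914
Lq = ρ²/(1−ρ) = 0.2415/0.5086 = 0.4748

Final: 0.4748


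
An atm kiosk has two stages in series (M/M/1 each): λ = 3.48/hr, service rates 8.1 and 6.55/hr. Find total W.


Each node sees arrival rate λ = 3.48/hr (tandem ⇒ throughput preserved).
W₁ = 1/(μ₁−λ) = 1/(8.1−3.48) = 0.21645 hr
W₂ = 1/(μ₂−λ) = 1/(6.55−3.48) = 0.32573 hr
W_total = W₁ + W₂ = 0.21645 + 0.32573 = 0.54218 hr

Final: 0.54218 hr


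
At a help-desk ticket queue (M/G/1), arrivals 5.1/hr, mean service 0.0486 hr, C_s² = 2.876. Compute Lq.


ρ = λ·E[S] = 5.1·0.0486 = 0.2479
Lq = ρ²(1+C_s²)/(2(1−ρ)) = 0.06143·(1+2.876)/(2·0.7521)
= 0.06143·3.8760/1.5043 = 0.15830

Final: 0.15830


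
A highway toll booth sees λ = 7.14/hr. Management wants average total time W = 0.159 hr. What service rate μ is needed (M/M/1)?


W = 1/(μ−λ) ⇒ μ − λ = 1/W = 1/0.159 = 6.2893
μ = λ + 1/W = 7.14 + 6.2893 = 13.4293 per hr

Final: 13.4293 /hr
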